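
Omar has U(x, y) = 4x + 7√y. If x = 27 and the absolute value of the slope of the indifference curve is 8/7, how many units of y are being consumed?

y = 1

MU_x = 4, MU_y = 7/(2√y).
MRS = 4 ÷ (7/(2√y)).
MRS depends only on y: (8/7)·√y = 8/7 ⇒ √y = (8/7)/(8/7) = 1 ⇒ y = 1.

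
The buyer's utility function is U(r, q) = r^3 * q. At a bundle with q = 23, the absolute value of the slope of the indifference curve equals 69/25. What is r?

r = 25

MU_r = 3·r^2·q and MU_q = r^3.
MRS = MU_r/MU_q = (3/1)·q/r.
Substitute q = 23: MRS = 69/r. Setting 69/r = 69/25 gives r = 69/(69/25) = 25.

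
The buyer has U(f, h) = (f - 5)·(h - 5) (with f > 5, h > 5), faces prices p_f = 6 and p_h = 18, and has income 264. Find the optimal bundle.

MU_f = (h−5), MU_h = (f−5).
MRS = (h−5)/(f−5).
Tangency: set MRS = p_f/p_h = 6/18 = 1/3.
So (h − 5)/(f − 5) = 1/3, i.e. (h − 5) = (1/3)·(f − 5).
Rewrite the budget in excess-of-subsistence terms: 6·(f − 5) + 18·(h − 5) = 264 − 6·5 − 18·5 = 144.
Substituting, 12·(f − 5) = 144, so f − 5 = 12 and f* = 17.
Then h − 5 = (1/3)·12 = 4, so h* = 9.

f* = 17, h* = 9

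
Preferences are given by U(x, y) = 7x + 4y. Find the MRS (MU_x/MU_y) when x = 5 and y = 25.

MU_x = 7, MU_y = 4, so MRS = 7/4 = 1.75 at every bundle.
At (5, 25): MRS = 1.75.
So at (5, 25) the consumer would give up 1.75 units of y for one more unit of x.

MRS = 1.75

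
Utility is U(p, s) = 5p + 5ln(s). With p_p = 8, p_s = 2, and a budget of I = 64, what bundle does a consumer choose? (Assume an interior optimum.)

MU_p = 5, MU_s = 5/s.
MRS = 5 ÷ (5/s).
Tangency: set MRS = p_p/p_s = 8/2 = 4.
MRS depends only on s: s = 4 ⇒ s* = 4.
From the budget, 8·p = 64 − 2·4 = 56, so p* = 7.

p* = 7, s* = 4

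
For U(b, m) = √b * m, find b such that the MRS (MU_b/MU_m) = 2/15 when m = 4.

b = 15

MU_b = 0.5·b^(-0.5)·m and MU_m = √b.
MRS = MU_b/MU_m = (0.5)·m/b.
Substitute m = 4: MRS = 2/b. Setting 2/b = 2/15 gives b = 2/(2/15) = 15.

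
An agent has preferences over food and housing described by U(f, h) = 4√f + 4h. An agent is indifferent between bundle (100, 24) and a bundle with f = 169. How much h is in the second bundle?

h = 21

U(100, 24) = 136.
Set U(169, h) = 136 and solve.
With f = 169: √169 = 13, so 4h = 136 − 4·13 = 84 and h = 21.
Check: U(169, 21) = 136.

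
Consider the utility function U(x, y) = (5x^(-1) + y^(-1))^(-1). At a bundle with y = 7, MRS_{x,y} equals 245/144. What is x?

For CES with ρ = -1, MRS = (5/1)·(y/x)^2.
Setting (5/1)·(7/x)^2 = 245/144 gives (7/x)^2 = 49/144, so 7/x = 7/12 and x = 12.

x = 12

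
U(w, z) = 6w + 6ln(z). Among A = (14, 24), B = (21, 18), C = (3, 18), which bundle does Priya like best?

Evaluate utility at each bundle:
U(A) = 103.068.
U(B) = 143.342.
U(C) = 35.342.
Highest utility is B, so B ≻ A ≻ C.

Bundle B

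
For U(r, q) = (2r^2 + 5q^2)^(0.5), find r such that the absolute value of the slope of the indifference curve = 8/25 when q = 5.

For CES with ρ = 2, MRS = (2/5)·(q/r)^(-1).
Setting (2/5)·(5/r)^(-1) = 8/25 gives (5/r)^(-1) = 0.8, so 5/r = 1.25 and r = 4.

r = 4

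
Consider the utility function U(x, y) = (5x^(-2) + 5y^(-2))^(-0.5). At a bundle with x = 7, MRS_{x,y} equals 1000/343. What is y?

y = 10

For CES with ρ = -2, MRS = (y/x)^3.
Setting (y/7)^3 = 1000/343 gives y/7 = 10/7 and y = 10.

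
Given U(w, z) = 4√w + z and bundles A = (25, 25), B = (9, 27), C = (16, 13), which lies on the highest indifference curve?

Bundle A

Evaluate utility at each bundle:
U(A) = 45.000.
U(B) = 39.000.
U(C) = 29.000.
Highest utility is A, so A ≻ B ≻ C.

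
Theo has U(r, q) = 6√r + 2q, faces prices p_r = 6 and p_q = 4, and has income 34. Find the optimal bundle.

r* = 1, q* = 7

MU_r = 6/(2√r), MU_q = 2.
MRS = 6/(2√r) ÷ 2.
Tangency: set MRS = p_r/p_q = 6/4 = 1.5.
MRS depends only on r: 1.5/√r = 1.5 ⇒ √r = 1.5/1.5 = 1 ⇒ r* = 1.
From the budget, 4·q = 34 − 6·1 = 28, so q* = 7.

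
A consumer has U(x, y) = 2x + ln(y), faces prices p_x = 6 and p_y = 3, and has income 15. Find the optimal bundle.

x* = 2, y* = 1

MU_x = 2, MU_y = 1/y.
MRS = 2 ÷ (1/y).
Tangency: set MRS = p_x/p_y = 6/3 = 2.
MRS depends only on y: 2·y = 2 ⇒ y* = 2/2 = 1.
From the budget, 6·x = 15 − 3·1 = 12, so x* = 2.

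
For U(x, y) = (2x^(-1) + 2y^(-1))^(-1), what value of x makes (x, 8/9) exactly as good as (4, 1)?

U depends on (x, y) only through S = 2x^(-1) + 2y^(-1), so equal utility means equal S. At (4, 1): S = 2.5.
With y = 8/9: 2·(8/9)^(-1) = 2.25, so 2x^(-1) = 2.5 − 2.25 = 0.25, i.e. x^(-1) = 0.125.
Hence x = 1/0.125 = 8.
Check: U(8, 8/9) = 0.4.

x = 8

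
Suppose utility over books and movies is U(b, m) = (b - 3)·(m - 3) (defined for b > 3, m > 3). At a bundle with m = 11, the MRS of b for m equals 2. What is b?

b = 7

MU_b = (m−3), MU_m = (b−3).
MRS = (m−3)/(b−3).
Substitute m = 11: MRS = 8/(b − 3). Setting this equal to 2 gives b − 3 = 8/2 = 4, so b = 7.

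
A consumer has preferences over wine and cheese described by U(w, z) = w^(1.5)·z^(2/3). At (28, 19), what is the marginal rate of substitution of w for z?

MRS = 171/112

MU_w = 1.5·√w·z^(2/3) and MU_z = 2/3·w^(1.5)·z^(-1/3).
MRS = MU_w/MU_z = (2.25)·z/w.
At (28, 19): MRS = 171/112.
So at (28, 19) the consumer would give up 171/112 units of z for one more unit of w.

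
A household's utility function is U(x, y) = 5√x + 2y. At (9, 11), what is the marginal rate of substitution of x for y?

MRS = 5/12

MU_x = 5/(2√x), MU_y = 2.
MRS = 5/(2√x) ÷ 2.
At (9, 11): MRS = 5/12.
So at (9, 11) the consumer would give up 5/12 units of y for one more unit of x.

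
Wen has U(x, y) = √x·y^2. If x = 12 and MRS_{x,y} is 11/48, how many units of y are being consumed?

MU_x = 0.5·x^(-0.5)·y^2 and MU_y = 2·√x·y.
MRS = MU_x/MU_y = (0.25)·y/x.
Substitute x = 12: MRS = y/48. Setting y/48 = 11/48 gives y = (11/48)·48 = 11.

y = 11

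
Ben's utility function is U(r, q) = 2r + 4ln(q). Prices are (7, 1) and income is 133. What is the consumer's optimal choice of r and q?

r* = 17, q* = 14

MU_r = 2, MU_q = 4/q.
MRS = 2 ÷ (4/q).
Tangency: set MRS = p_r/p_q = 7/1 = 7.
MRS depends only on q: 0.5·q = 7 ⇒ q* = 7/0.5 = 14.
From the budget, 7·r = 133 − 1·14 = 119, so r* = 17.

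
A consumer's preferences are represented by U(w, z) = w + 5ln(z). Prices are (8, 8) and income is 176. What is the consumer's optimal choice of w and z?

MU_w = 1, MU_z = 5/z.
MRS = 1 ÷ (5/z).
Tangency: set MRS = p_w/p_z = 8/8 = 1.
MRS depends only on z: 0.2·z = 1 ⇒ z* = 1/0.2 = 5.
From the budget, 8·w = 176 − 8·5 = 136, so w* = 17.

w* = 17, z* = 5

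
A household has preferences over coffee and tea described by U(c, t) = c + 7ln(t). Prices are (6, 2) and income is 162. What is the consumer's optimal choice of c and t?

MU_c = 1, MU_t = 7/t.
MRS = 1 ÷ (7/t).
Tangency: set MRS = p_c/p_t = 6/2 = 3.
MRS depends only on t: (1/7)·t = 3 ⇒ t* = 3/(1/7) = 21.
From the budget, 6·c = 162 − 2·21 = 120, so c* = 20.

c* = 20, t* = 21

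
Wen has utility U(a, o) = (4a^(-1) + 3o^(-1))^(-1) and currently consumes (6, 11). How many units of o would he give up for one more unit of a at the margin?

For CES with ρ = -1, MRS = (4/3)·(o/a)^2.
At (6, 11): MRS = 121/27.
So at (6, 11) the consumer would give up 121/27 units of o for one more unit of a.

MRS = 121/27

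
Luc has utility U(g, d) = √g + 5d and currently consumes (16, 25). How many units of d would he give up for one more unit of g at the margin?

MU_g = 1/(2√g), MU_d = 5.
MRS = 1/(2√g) ÷ 5.
At (16, 25): MRS = 1/40.
So at (16, 25) the consumer would give up 1/40 units of d for one more unit of g.

MRS = 1/40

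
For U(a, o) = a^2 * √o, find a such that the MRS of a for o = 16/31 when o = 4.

MU_a = 2·a·√o and MU_o = 0.5·a^2·o^(-0.5).
MRS = MU_a/MU_o = (4)·o/a.
Substitute o = 4: MRS = 16/a. Setting 16/a = 16/31 gives a = 16/(16/31) = 31.

a = 31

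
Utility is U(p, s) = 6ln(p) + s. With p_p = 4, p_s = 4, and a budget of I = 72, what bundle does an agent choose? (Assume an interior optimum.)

p* = 6, s* = 12

MU_p = 6/p, MU_s = 1.
MRS = 6/p ÷ 1.
Tangency: set MRS = p_p/p_s = 4/4 = 1.
MRS depends only on p: 6/p = 1 ⇒ p* = 6/1 = 6.
From the budget, 4·s = 72 − 4·6 = 48, so s* = 12.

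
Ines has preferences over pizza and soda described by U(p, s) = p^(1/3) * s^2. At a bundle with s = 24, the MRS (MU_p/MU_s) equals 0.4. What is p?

MU_p = 1/3·p^(-2/3)·s^2 and MU_s = 2·p^(1/3)·s.
MRS = MU_p/MU_s = (1/6)·s/p.
Substitute s = 24: MRS = 4/p. Setting 4/p = 0.4 gives p = 4/0.4 = 10.

p = 10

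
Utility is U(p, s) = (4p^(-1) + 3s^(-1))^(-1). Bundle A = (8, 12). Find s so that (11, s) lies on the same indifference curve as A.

s = 132/17

U depends on (p, s) only through S = 4p^(-1) + 3s^(-1), so equal utility means equal S. At (8, 12): S = 0.75.
With p = 11: 4·11^(-1) = 4/11, so 3s^(-1) = 0.75 − 4/11 = 17/44, i.e. s^(-1) = 17/132.
Hence s = 1/(17/132) = 132/17.
Check: U(11, 132/17) = 1.3333.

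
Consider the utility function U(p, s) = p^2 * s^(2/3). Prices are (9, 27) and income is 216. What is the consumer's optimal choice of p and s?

MU_p = 2·p·s^(2/3) and MU_s = 2/3·p^2·s^(-1/3).
MRS = MU_p/MU_s = (3)·s/p.
Tangency: set MRS = p_p/p_s = 9/27 = 1/3.
So (3)·s/p = 1/3, i.e. s = (1/9)·p.
Substitute into the budget 9·p + 27·s = 216: 12·p = 216, so p* = 18.
Then s* = (1/9)·18 = 2.

p* = 18, s* = 2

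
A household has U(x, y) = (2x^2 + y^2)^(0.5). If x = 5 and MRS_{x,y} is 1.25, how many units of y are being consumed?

For CES with ρ = 2, MRS = (2/1)·(y/x)^(-1).
Setting (2/1)·(y/5)^(-1) = 1.25 gives (y/5)^(-1) = 0.625, so y/5 = 1.6 and y = 8.

y = 8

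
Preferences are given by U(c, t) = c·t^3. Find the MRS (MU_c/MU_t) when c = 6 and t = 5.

MRS = 5/18

MU_c = t^3 and MU_t = 3·c·t^2.
MRS = MU_c/MU_t = (1/3)·t/c.
At (6, 5): MRS = 5/18.
So at (6, 5) the consumer would give up 5/18 units of t for one more unit of c.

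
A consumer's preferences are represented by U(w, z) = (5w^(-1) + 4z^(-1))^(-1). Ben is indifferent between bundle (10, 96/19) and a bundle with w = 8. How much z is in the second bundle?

z = 6

U depends on (w, z) only through S = 5w^(-1) + 4z^(-1), so equal utility means equal S. At (10, 96/19): S = 31/24.
With w = 8: 5·8^(-1) = 0.625, so 4z^(-1) = 31/24 − 0.625 = 2/3, i.e. z^(-1) = 1/6.
Hence z = 1/(1/6) = 6.
Check: U(8, 6) = 0.7742.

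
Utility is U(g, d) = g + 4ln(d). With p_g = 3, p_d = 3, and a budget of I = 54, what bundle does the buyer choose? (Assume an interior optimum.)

MU_g = 1, MU_d = 4/d.
MRS = 1 ÷ (4/d).
Tangency: set MRS = p_g/p_d = 3/3 = 1.
MRS depends only on d: 0.25·d = 1 ⇒ d* = 1/0.25 = 4.
From the budget, 3·g = 54 − 3·4 = 42, so g* = 14.

g* = 14, d* = 4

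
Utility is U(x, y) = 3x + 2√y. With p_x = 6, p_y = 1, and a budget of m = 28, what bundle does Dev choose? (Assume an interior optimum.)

MU_x = 3, MU_y = 2/(2√y).
MRS = 3 ÷ (2/(2√y)).
Tangency: set MRS = p_x/p_y = 6/1 = 6.
MRS depends only on y: 3·√y = 6 ⇒ √y = 6/3 = 2 ⇒ y* = 4.
From the budget, 6·x = 28 − 1·4 = 24, so x* = 4.

x* = 4, y* = 4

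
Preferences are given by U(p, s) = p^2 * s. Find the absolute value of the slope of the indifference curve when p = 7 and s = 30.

MRS = 60/7

MU_p = 2·p·s and MU_s = p^2.
MRS = MU_p/MU_s = (2/1)·s/p.
At (7, 30): MRS = 60/7.
The indifference curve has slope −60/7 at this bundle.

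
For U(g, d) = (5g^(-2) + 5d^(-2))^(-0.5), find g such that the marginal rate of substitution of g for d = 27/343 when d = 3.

For CES with ρ = -2, MRS = (d/g)^3.
Setting (3/g)^3 = 27/343 gives 3/g = 3/7 and g = 7.

g = 7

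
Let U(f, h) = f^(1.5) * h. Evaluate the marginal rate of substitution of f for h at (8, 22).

MU_f = 1.5·√f·h and MU_h = f^(1.5).
MRS = MU_f/MU_h = (1.5)·h/f.
At (8, 22): MRS = 4.125.
So at (8, 22) the consumer would give up 4.125 units of h for one more unit of f.

MRS = 4.125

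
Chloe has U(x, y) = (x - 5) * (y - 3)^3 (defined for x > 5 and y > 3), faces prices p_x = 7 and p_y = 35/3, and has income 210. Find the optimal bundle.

MU_x = (y−3)^3, MU_y = 3·(x−5)·(y−3)^2.
MRS = (1/3)·(y−3)/(x−5).
Tangency: set MRS = p_x/p_y = 7/(35/3) = 0.6.
So (1/3)·(y − 3)/(x − 5) = 0.6, i.e. (y − 3) = 1.8·(x − 5).
Rewrite the budget in excess-of-subsistence terms: 7·(x − 5) + (35/3)·(y − 3) = 210 − 7·5 − (35/3)·3 = 140.
Substituting, 28·(x − 5) = 140, so x − 5 = 5 and x* = 10.
Then y − 3 = 1.8·5 = 9, so y* = 12.

x* = 10, y* = 12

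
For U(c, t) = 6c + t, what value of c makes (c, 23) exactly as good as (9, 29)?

c = 10

U(9, 29) = 83.
Set U(c, 23) = 83 and solve.
6c + 23 = 83 ⇒ 6c = 60 ⇒ c = 10.
Check: U(10, 23) = 83.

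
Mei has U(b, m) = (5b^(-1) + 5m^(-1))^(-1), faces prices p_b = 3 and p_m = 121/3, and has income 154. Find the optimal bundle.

b* = 11, m* = 3

For CES with ρ = -1, MRS = (m/b)^2.
Tangency: set MRS = p_b/p_m = 3/(121/3) = 9/121.
So (m/b)^2 = 9/121; taking the square root, m/b = 3/11, i.e. m = (3/11)·b.
Substitute into the budget 3·b + (121/3)·m = 154: 14·b = 154, so b* = 11 and m* = (3/11)·11 = 3.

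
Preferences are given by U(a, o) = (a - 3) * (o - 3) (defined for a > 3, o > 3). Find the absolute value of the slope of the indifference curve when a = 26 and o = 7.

MU_a = (o−3), MU_o = (a−3).
MRS = (o−3)/(a−3).
At (26, 7): MRS = 4/23.
That is, one extra unit of a is worth 4/23 units of o at the margin.

MRS = 4/23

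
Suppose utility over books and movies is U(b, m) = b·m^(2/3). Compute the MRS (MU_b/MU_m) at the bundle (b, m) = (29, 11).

MRS = 33/58

MU_b = m^(2/3) and MU_m = 2/3·b·m^(-1/3).
MRS = MU_b/MU_m = (1.5)·m/b.
At (29, 11): MRS = 33/58.
So at (29, 11) the consumer would give up 33/58 units of m for one more unit of b.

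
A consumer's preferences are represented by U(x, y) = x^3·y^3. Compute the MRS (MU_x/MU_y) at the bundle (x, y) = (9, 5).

MU_x = 3·x^2·y^3 and MU_y = 3·x^3·y^2.
MRS = MU_x/MU_y = y/x.
At (9, 5): MRS = 5/9.
So at (9, 5) the consumer would give up 5/9 units of y for one more unit of x.

MRS = 5/9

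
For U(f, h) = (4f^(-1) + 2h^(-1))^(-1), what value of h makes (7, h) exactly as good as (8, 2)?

h = 28/13

U depends on (f, h) only through S = 4f^(-1) + 2h^(-1), so equal utility means equal S. At (8, 2): S = 1.5.
With f = 7: 4·7^(-1) = 4/7, so 2h^(-1) = 1.5 − 4/7 = 13/14, i.e. h^(-1) = 13/28.
Hence h = 1/(13/28) = 28/13.
Check: U(7, 28/13) = 0.6667.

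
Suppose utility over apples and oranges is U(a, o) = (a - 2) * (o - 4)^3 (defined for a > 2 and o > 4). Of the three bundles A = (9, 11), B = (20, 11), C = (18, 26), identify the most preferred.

Evaluate utility at each bundle:
U(A) = 2401.
U(B) = 6174.
U(C) = 170368.
Highest utility is C, so C ≻ B ≻ A.

Bundle C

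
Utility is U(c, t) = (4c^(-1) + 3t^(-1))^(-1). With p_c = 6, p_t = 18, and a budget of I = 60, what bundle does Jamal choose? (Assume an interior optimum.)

c* = 4, t* = 2

For CES with ρ = -1, MRS = (4/3)·(t/c)^2.
Tangency: set MRS = p_c/p_t = 6/18 = 1/3.
So (t/c)^2 = 0.25; taking the square root, t/c = 0.5, i.e. t = 0.5·c.
Substitute into the budget 6·c + 18·t = 60: 15·c = 60, so c* = 4 and t* = 0.5·4 = 2.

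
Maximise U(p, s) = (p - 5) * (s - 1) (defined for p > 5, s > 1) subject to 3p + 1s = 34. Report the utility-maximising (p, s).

MU_p = (s−1), MU_s = (p−5).
MRS = (s−1)/(p−5).
Tangency: set MRS = p_p/p_s = 3/1 = 3.
So (s − 1)/(p − 5) = 3, i.e. (s − 1) = 3·(p − 5).
Rewrite the budget in excess-of-subsistence terms: 3·(p − 5) + 1·(s − 1) = 34 − 3·5 − 1·1 = 18.
Substituting, 6·(p − 5) = 18, so p − 5 = 3 and p* = 8.
Then s − 1 = 3·3 = 9, so s* = 10.

p* = 8, s* = 10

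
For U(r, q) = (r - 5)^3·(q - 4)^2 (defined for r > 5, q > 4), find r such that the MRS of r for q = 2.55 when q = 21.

r = 15

MU_r = 3·(r−5)^2·(q−4)^2, MU_q = 2·(r−5)^3·(q−4).
MRS = (3/2)·(q−4)/(r−5).
Substitute q = 21: MRS = 25.5/(r − 5). Setting this equal to 2.55 gives r − 5 = 25.5/2.55 = 10, so r = 15.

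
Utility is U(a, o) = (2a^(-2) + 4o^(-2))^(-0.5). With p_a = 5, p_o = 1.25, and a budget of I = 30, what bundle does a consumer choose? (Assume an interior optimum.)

For CES with ρ = -2, MRS = (2/4)·(o/a)^3.
Tangency: set MRS = p_a/p_o = 5/1.25 = 4.
So (o/a)^3 = 8; taking the cube root, o/a = 2, i.e. o = 2·a.
Substitute into the budget 5·a + 1.25·o = 30: 7.5·a = 30, so a* = 4 and o* = 2·4 = 8.

a* = 4, o* = 8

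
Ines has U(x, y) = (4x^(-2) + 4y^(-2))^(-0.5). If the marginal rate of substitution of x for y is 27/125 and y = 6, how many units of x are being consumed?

For CES with ρ = -2, MRS = (y/x)^3.
Setting (6/x)^3 = 27/125 gives 6/x = 0.6 and x = 10.

x = 10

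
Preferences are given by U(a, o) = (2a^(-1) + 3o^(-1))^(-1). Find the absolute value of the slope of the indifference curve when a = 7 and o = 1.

For CES with ρ = -1, MRS = (2/3)·(o/a)^2.
At (7, 1): MRS = 2/147.
So at (7, 1) the consumer would give up 2/147 units of o for one more unit of a.

MRS = 2/147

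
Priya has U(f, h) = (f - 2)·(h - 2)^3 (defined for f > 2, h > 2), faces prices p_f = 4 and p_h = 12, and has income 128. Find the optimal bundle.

MU_f = (h−2)^3, MU_h = 3·(f−2)·(h−2)^2.
MRS = (1/3)·(h−2)/(f−2).
Tangency: set MRS = p_f/p_h = 4/12 = 1/3.
So (1/3)·(h − 2)/(f − 2) = 1/3, i.e. (h − 2) = (f − 2).
Rewrite the budget in excess-of-subsistence terms: 4·(f − 2) + 12·(h − 2) = 128 − 4·2 − 12·2 = 96.
Substituting, 16·(f − 2) = 96, so f − 2 = 6 and f* = 8.
Then h − 2 = 6, so h* = 8.

f* = 8, h* = 8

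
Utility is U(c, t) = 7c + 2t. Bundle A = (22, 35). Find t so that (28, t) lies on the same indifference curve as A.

t = 14

U(22, 35) = 224.
Set U(28, t) = 224 and solve.
7·28 + 2t = 224 ⇒ 2t = 28 ⇒ t = 14.
Check: U(28, 14) = 224.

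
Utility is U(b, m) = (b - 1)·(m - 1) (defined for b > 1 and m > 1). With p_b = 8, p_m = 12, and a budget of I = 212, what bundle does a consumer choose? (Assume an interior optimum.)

b* = 13, m* = 9

MU_b = (m−1), MU_m = (b−1).
MRS = (m−1)/(b−1).
Tangency: set MRS = p_b/p_m = 8/12 = 2/3.
So (m − 1)/(b − 1) = 2/3, i.e. (m − 1) = (2/3)·(b − 1).
Rewrite the budget in excess-of-subsistence terms: 8·(b − 1) + 12·(m − 1) = 212 − 8·1 − 12·1 = 192.
Substituting, 16·(b − 1) = 192, so b − 1 = 12 and b* = 13.
Then m − 1 = (2/3)·12 = 8, so m* = 9.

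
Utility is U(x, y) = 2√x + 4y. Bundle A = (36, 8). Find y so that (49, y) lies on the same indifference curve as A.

U(36, 8) = 44.
Set U(49, y) = 44 and solve.
With x = 49: √49 = 7, so 4y = 44 − 2·7 = 30 and y = 7.5.
Check: U(49, 7.5) = 44.

y = 7.5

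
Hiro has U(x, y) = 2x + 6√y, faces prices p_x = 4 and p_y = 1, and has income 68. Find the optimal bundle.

x* = 8, y* = 36

MU_x = 2, MU_y = 6/(2√y).
MRS = 2 ÷ (6/(2√y)).
Tangency: set MRS = p_x/p_y = 4/1 = 4.
MRS depends only on y: (2/3)·√y = 4 ⇒ √y = 4/(2/3) = 6 ⇒ y* = 36.
From the budget, 4·x = 68 − 1·36 = 32, so x* = 8.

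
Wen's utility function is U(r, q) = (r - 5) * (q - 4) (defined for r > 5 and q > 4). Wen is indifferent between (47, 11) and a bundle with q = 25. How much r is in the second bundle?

r = 19

U(47, 11) = 294.
Set U(r, 25) = 294 and solve.
With q = 25: (25 − 4) = 21, so (r − 5) = 294/21 = 14.
So r = 5 + 14 = 19.
Check: U(19, 25) = 294.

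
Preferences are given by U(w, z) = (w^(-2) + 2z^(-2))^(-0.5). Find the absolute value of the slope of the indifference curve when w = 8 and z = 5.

For CES with ρ = -2, MRS = (1/2)·(z/w)^3.
At (8, 5): MRS = 125/1024.
That is, one extra unit of w is worth 125/1024 units of z at the margin.

MRS = 125/1024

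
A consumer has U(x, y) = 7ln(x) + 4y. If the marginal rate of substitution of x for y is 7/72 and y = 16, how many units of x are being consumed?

x = 18

MU_x = 7/x, MU_y = 4.
MRS = 7/x ÷ 4.
MRS depends only on x: 1.75/x = 7/72 ⇒ x = 1.75/(7/72) = 18.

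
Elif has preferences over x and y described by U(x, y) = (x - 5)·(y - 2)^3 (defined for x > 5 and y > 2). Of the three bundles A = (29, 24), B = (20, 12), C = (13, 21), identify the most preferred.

Evaluate utility at each bundle:
U(A) = 255552.
U(B) = 15000.
U(C) = 54872.
Highest utility is A, so A ≻ C ≻ B.

Bundle A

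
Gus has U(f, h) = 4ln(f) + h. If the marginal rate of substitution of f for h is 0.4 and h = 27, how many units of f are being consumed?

f = 10

MU_f = 4/f, MU_h = 1.
MRS = 4/f ÷ 1.
MRS depends only on f: 4/f = 0.4 ⇒ f = 4/0.4 = 10.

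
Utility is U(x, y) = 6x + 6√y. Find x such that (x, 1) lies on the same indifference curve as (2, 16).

x = 5

U(2, 16) = 36.
Set U(x, 1) = 36 and solve.
With y = 1: √1 = 1, so 6x = 36 − 6·1 = 30 and x = 5.
Check: U(5, 1) = 36.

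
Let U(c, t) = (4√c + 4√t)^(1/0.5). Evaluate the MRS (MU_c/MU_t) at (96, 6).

MRS = 0.25

For CES with ρ = 0.5, MRS = √(t/c).
At (96, 6): MRS = 0.25.
The indifference curve has slope −0.25 at this bundle.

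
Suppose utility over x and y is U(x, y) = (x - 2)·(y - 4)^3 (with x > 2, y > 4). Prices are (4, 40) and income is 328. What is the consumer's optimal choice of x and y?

MU_x = (y−4)^3, MU_y = 3·(x−2)·(y−4)^2.
MRS = (1/3)·(y−4)/(x−2).
Tangency: set MRS = p_x/p_y = 4/40 = 0.1.
So (1/3)·(y − 4)/(x − 2) = 0.1, i.e. (y − 4) = 0.3·(x − 2).
Rewrite the budget in excess-of-subsistence terms: 4·(x − 2) + 40·(y − 4) = 328 − 4·2 − 40·4 = 160.
Substituting, 16·(x − 2) = 160, so x − 2 = 10 and x* = 12.
Then y − 4 = 0.3·10 = 3, so y* = 7.

x* = 12, y* = 7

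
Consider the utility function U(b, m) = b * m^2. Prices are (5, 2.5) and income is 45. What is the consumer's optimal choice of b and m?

MU_b = m^2 and MU_m = 2·b·m.
MRS = MU_b/MU_m = (1/2)·m/b.
Tangency: set MRS = p_b/p_m = 5/2.5 = 2.
So (1/2)·m/b = 2, i.e. m = 4·b.
Substitute into the budget 5·b + 2.5·m = 45: 15·b = 45, so b* = 3.
Then m* = 4·3 = 12.

b* = 3, m* = 12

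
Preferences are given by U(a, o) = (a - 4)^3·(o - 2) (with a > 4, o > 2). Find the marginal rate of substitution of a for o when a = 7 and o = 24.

MU_a = 3·(a−4)^2·(o−2), MU_o = (a−4)^3.
MRS = (3/1)·(o−2)/(a−4).
At (7, 24): MRS = 22.
The indifference curve has slope −22 at this bundle.

MRS = 22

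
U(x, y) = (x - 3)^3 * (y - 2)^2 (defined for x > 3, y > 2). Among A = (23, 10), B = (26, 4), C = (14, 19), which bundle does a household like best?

Bundle A

Evaluate utility at each bundle:
U(A) = 512000.
U(B) = 48668.
U(C) = 384659.
Highest utility is A, so A ≻ C ≻ B.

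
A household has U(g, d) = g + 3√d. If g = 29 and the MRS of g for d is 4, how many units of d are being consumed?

d = 36

MU_g = 1, MU_d = 3/(2√d).
MRS = 1 ÷ (3/(2√d)).
MRS depends only on d: (2/3)·√d = 4 ⇒ √d = 4/(2/3) = 6 ⇒ d = 36.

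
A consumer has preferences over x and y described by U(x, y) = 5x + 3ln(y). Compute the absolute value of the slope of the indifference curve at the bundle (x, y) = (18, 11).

MU_x = 5, MU_y = 3/y.
MRS = 5 ÷ (3/y).
At (18, 11): MRS = 55/3.
So at (18, 11) the consumer would give up 55/3 units of y for one more unit of x.

MRS = 55/3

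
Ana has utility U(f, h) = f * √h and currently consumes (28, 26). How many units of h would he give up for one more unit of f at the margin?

MU_f = √h and MU_h = 0.5·f·h^(-0.5).
MRS = MU_f/MU_h = (2)·h/f.
At (28, 26): MRS = 13/7.
So at (28, 26) the consumer would give up 13/7 units of h for one more unit of f.

MRS = 13/7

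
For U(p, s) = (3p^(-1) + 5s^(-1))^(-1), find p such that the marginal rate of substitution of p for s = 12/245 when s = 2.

p = 7

For CES with ρ = -1, MRS = (3/5)·(s/p)^2.
Setting (3/5)·(2/p)^2 = 12/245 gives (2/p)^2 = 4/49, so 2/p = 2/7 and p = 7.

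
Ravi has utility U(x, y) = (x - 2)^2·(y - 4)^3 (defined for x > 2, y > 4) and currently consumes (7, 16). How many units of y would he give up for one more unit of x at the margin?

MRS = 1.6

MU_x = 2·(x−2)·(y−4)^3, MU_y = 3·(x−2)^2·(y−4)^2.
MRS = (2/3)·(y−4)/(x−2).
At (7, 16): MRS = 1.6.
The indifference curve has slope −1.6 at this bundle.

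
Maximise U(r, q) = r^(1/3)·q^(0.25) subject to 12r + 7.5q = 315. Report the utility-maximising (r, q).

r* = 15, q* = 18

MU_r = 1/3·r^(-2/3)·q^(0.25) and MU_q = 0.25·r^(1/3)·q^(-0.75).
MRS = MU_r/MU_q = (4/3)·q/r.
Tangency: set MRS = p_r/p_q = 12/7.5 = 1.6.
So (4/3)·q/r = 1.6, i.e. q = 1.2·r.
Substitute into the budget 12·r + 7.5·q = 315: 21·r = 315, so r* = 15.
Then q* = 1.2·15 = 18.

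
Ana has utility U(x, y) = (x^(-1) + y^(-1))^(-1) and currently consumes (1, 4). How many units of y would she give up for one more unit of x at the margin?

MRS = 16

For CES with ρ = -1, MRS = (y/x)^2.
At (1, 4): MRS = 16.
The indifference curve has slope −16 at this bundle.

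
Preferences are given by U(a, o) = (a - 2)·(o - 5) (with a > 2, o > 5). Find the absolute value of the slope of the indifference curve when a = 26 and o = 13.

MU_a = (o−5), MU_o = (a−2).
MRS = (o−5)/(a−2).
At (26, 13): MRS = 1/3.
The indifference curve has slope −1/3 at this bundle.

MRS = 1/3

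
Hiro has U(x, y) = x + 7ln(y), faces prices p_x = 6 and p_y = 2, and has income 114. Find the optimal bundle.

MU_x = 1, MU_y = 7/y.
MRS = 1 ÷ (7/y).
Tangency: set MRS = p_x/p_y = 6/2 = 3.
MRS depends only on y: (1/7)·y = 3 ⇒ y* = 3/(1/7) = 21.
From the budget, 6·x = 114 − 2·21 = 72, so x* = 12.

x* = 12, y* = 21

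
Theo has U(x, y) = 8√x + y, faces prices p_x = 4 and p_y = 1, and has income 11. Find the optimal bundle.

x* = 1, y* = 7

MU_x = 8/(2√x), MU_y = 1.
MRS = 8/(2√x) ÷ 1.
Tangency: set MRS = p_x/p_y = 4/1 = 4.
MRS depends only on x: 4/√x = 4 ⇒ √x = 4/4 = 1 ⇒ x* = 1.
From the budget, 1·y = 11 − 4·1 = 7, so y* = 7.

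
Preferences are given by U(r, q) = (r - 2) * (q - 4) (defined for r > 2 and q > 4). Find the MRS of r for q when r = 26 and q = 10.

MRS = 0.25

MU_r = (q−4), MU_q = (r−2).
MRS = (q−4)/(r−2).
At (26, 10): MRS = 0.25.
So at (26, 10) the consumer would give up 0.25 units of q for one more unit of r.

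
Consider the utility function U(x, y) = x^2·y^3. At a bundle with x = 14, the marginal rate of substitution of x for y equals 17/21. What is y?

MU_x = 2·x·y^3 and MU_y = 3·x^2·y^2.
MRS = MU_x/MU_y = (2/3)·y/x.
Substitute x = 14: MRS = y/21. Setting y/21 = 17/21 gives y = (17/21)·21 = 17.

y = 17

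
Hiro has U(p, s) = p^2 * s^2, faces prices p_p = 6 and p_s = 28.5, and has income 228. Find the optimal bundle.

p* = 19, s* = 4

MU_p = 2·p·s^2 and MU_s = 2·p^2·s.
MRS = MU_p/MU_s = s/p.
Tangency: set MRS = p_p/p_s = 6/28.5 = 4/19.
So s/p = 4/19, i.e. s = (4/19)·p.
Substitute into the budget 6·p + 28.5·s = 228: 12·p = 228, so p* = 19.
Then s* = (4/19)·19 = 4.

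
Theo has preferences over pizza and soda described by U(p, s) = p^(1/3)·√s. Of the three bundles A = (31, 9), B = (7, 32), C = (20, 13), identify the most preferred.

Bundle B

Evaluate utility at each bundle:
U(A) = 9.424.
U(B) = 10.821.
U(C) = 9.787.
Highest utility is B, so B ≻ C ≻ A.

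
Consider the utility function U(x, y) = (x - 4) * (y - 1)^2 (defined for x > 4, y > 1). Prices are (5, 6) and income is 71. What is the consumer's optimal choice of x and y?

x* = 7, y* = 6

MU_x = (y−1)^2, MU_y = 2·(x−4)·(y−1).
MRS = (1/2)·(y−1)/(x−4).
Tangency: set MRS = p_x/p_y = 5/6.
So (1/2)·(y − 1)/(x − 4) = 5/6, i.e. (y − 1) = (5/3)·(x − 4).
Rewrite the budget in excess-of-subsistence terms: 5·(x − 4) + 6·(y − 1) = 71 − 5·4 − 6·1 = 45.
Substituting, 15·(x − 4) = 45, so x − 4 = 3 and x* = 7.
Then y − 1 = (5/3)·3 = 5, so y* = 6.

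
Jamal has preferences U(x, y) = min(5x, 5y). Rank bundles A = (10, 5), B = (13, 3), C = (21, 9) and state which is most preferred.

Bundle C

Evaluate utility at each bundle:
U(A) = 25.
U(B) = 15.
U(C) = 45.
Highest utility is C, so C ≻ A ≻ B.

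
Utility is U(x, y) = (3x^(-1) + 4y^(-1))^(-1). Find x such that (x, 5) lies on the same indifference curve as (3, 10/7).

x = 1

U depends on (x, y) only through S = 3x^(-1) + 4y^(-1), so equal utility means equal S. At (3, 10/7): S = 3.8.
With y = 5: 4·5^(-1) = 0.8, so 3x^(-1) = 3.8 − 0.8 = 3, i.e. x^(-1) = 1.
Hence x = 1/1 = 1.
Check: U(1, 5) = 0.2632.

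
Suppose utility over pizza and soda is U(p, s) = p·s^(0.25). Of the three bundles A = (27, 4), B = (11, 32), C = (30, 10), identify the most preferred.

Evaluate utility at each bundle:
U(A) = 38.184.
U(B) = 26.163.
U(C) = 53.348.
Highest utility is C, so C ≻ A ≻ B.

Bundle C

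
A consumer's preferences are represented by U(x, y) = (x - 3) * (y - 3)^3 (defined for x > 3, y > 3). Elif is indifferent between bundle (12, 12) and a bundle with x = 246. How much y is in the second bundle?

U(12, 12) = 6561.
Set U(246, y) = 6561 and solve.
With x = 246: (246 − 3) = 243, so (y − 3)^3 = 6561/243 = 27.
Taking the cube root (with y > 3): y − 3 = 3, so y = 6.
Check: U(246, 6) = 6561.

y = 6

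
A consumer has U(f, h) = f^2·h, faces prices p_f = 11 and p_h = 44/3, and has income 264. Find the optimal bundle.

f* = 16, h* = 6

MU_f = 2·f·h and MU_h = f^2.
MRS = MU_f/MU_h = (2/1)·h/f.
Tangency: set MRS = p_f/p_h = 11/(44/3) = 0.75.
So (2/1)·h/f = 0.75, i.e. h = 0.375·f.
Substitute into the budget 11·f + (44/3)·h = 264: 16.5·f = 264, so f* = 16.
Then h* = 0.375·16 = 6.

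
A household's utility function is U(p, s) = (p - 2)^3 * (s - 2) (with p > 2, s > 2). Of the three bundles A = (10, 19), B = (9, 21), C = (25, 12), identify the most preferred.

Bundle C

Evaluate utility at each bundle:
U(A) = 8704.
U(B) = 6517.
U(C) = 121670.
Highest utility is C, so C ≻ A ≻ B.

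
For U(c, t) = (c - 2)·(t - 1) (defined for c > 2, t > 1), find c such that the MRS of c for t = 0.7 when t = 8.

c = 12

MU_c = (t−1), MU_t = (c−2).
MRS = (t−1)/(c−2).
Substitute t = 8: MRS = 7/(c − 2). Setting this equal to 0.7 gives c − 2 = 7/0.7 = 10, so c = 12.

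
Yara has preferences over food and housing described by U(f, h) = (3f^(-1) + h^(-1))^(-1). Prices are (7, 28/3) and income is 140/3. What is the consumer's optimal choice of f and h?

f* = 4, h* = 2

For CES with ρ = -1, MRS = (3/1)·(h/f)^2.
Tangency: set MRS = p_f/p_h = 7/(28/3) = 0.75.
So (h/f)^2 = 0.25; taking the square root, h/f = 0.5, i.e. h = 0.5·f.
Substitute into the budget 7·f + (28/3)·h = 140/3: (35/3)·f = 140/3, so f* = 4 and h* = 0.5·4 = 2.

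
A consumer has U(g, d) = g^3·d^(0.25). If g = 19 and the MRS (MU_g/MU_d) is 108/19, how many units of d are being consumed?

d = 9

MU_g = 3·g^2·d^(0.25) and MU_d = 0.25·g^3·d^(-0.75).
MRS = MU_g/MU_d = (12)·d/g.
Substitute g = 19: MRS = d/(19/12). Setting d/(19/12) = 108/19 gives d = (108/19)·(19/12) = 9.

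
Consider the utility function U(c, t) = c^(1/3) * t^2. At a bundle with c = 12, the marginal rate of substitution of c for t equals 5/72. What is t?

MU_c = 1/3·c^(-2/3)·t^2 and MU_t = 2·c^(1/3)·t.
MRS = MU_c/MU_t = (1/6)·t/c.
Substitute c = 12: MRS = t/72. Setting t/72 = 5/72 gives t = (5/72)·72 = 5.

t = 5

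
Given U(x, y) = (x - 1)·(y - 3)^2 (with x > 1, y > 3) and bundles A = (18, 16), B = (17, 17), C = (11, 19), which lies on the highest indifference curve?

Evaluate utility at each bundle:
U(A) = 2873.
U(B) = 3136.
U(C) = 2560.
Highest utility is B, so B ≻ A ≻ C.

Bundle B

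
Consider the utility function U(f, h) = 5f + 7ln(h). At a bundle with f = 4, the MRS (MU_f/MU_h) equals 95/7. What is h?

MU_f = 5, MU_h = 7/h.
MRS = 5 ÷ (7/h).
MRS depends only on h: (5/7)·h = 95/7 ⇒ h = (95/7)/(5/7) = 19.

h = 19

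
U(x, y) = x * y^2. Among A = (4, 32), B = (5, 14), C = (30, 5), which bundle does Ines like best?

Evaluate utility at each bundle:
U(A) = 4096.
U(B) = 980.
U(C) = 750.
Highest utility is A, so A ≻ B ≻ C.

Bundle A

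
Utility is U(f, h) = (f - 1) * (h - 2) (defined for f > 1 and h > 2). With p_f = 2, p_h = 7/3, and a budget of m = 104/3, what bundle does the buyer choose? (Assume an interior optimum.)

f* = 8, h* = 8

MU_f = (h−2), MU_h = (f−1).
MRS = (h−2)/(f−1).
Tangency: set MRS = p_f/p_h = 2/(7/3) = 6/7.
So (h − 2)/(f − 1) = 6/7, i.e. (h − 2) = (6/7)·(f − 1).
Rewrite the budget in excess-of-subsistence terms: 2·(f − 1) + (7/3)·(h − 2) = 104/3 − 2·1 − (7/3)·2 = 28.
Substituting, 4·(f − 1) = 28, so f − 1 = 7 and f* = 8.
Then h − 2 = (6/7)·7 = 6, so h* = 8.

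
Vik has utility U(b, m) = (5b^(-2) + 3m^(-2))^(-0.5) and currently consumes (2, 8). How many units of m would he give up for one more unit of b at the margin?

MRS = 320/3

For CES with ρ = -2, MRS = (5/3)·(m/b)^3.
At (2, 8): MRS = 320/3.
The indifference curve has slope −320/3 at this bundle.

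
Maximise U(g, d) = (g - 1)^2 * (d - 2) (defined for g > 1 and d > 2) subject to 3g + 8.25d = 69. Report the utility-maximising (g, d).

MU_g = 2·(g−1)·(d−2), MU_d = (g−1)^2.
MRS = (2/1)·(d−2)/(g−1).
Tangency: set MRS = p_g/p_d = 3/8.25 = 4/11.
So (2/1)·(d − 2)/(g − 1) = 4/11, i.e. (d − 2) = (2/11)·(g − 1).
Rewrite the budget in excess-of-subsistence terms: 3·(g − 1) + 8.25·(d − 2) = 69 − 3·1 − 8.25·2 = 49.5.
Substituting, 4.5·(g − 1) = 49.5, so g − 1 = 11 and g* = 12.
Then d − 2 = (2/11)·11 = 2, so d* = 4.

g* = 12, d* = 4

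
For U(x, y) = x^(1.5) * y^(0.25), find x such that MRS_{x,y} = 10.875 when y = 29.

x = 16

MU_x = 1.5·√x·y^(0.25) and MU_y = 0.25·x^(1.5)·y^(-0.75).
MRS = MU_x/MU_y = (6)·y/x.
Substitute y = 29: MRS = 174/x. Setting 174/x = 10.875 gives x = 174/10.875 = 16.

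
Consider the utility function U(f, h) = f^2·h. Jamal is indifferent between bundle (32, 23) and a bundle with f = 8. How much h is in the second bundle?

h = 368

U(32, 23) = 23552.
Set U(8, h) = 23552 and solve.
With f = 8: 8^2 = 64, so h = 23552/64 = 368.
Check: U(8, 368) = 23552.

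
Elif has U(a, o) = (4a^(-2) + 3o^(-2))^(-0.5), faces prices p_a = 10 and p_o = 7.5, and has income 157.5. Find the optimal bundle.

For CES with ρ = -2, MRS = (4/3)·(o/a)^3.
Tangency: set MRS = p_a/p_o = 10/7.5 = 4/3.
So (o/a)^3 = 1; taking the cube root, o/a = 1, i.e. o = a.
Substitute into the budget 10·a + 7.5·o = 157.5: 17.5·a = 157.5, so a* = 9 and o* = 9.

a* = 9, o* = 9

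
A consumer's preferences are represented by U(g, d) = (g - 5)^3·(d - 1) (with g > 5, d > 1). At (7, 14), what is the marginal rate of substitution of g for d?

MU_g = 3·(g−5)^2·(d−1), MU_d = (g−5)^3.
MRS = (3/1)·(d−1)/(g−5).
At (7, 14): MRS = 19.5.
The indifference curve has slope −19.5 at this bundle.

MRS = 19.5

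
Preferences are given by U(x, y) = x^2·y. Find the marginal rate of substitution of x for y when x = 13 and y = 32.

MRS = 64/13

MU_x = 2·x·y and MU_y = x^2.
MRS = MU_x/MU_y = (2/1)·y/x.
At (13, 32): MRS = 64/13.
The indifference curve has slope −64/13 at this bundle.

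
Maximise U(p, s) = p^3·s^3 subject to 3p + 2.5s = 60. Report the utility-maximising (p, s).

p* = 10, s* = 12

MU_p = 3·p^2·s^3 and MU_s = 3·p^3·s^2.
MRS = MU_p/MU_s = s/p.
Tangency: set MRS = p_p/p_s = 3/2.5 = 1.2.
So s/p = 1.2, i.e. s = 1.2·p.
Substitute into the budget 3·p + 2.5·s = 60: 6·p = 60, so p* = 10.
Then s* = 1.2·10 = 12.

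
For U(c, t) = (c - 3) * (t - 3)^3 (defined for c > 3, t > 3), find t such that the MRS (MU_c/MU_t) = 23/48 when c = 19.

MU_c = (t−3)^3, MU_t = 3·(c−3)·(t−3)^2.
MRS = (1/3)·(t−3)/(c−3).
Substitute c = 19: MRS = (t − 3)/48. Setting this equal to 23/48 gives t − 3 = (23/48)·48 = 23, so t = 26.

t = 26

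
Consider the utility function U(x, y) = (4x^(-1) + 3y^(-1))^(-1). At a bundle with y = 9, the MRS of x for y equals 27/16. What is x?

For CES with ρ = -1, MRS = (4/3)·(y/x)^2.
Setting (4/3)·(9/x)^2 = 27/16 gives (9/x)^2 = 81/64, so 9/x = 1.125 and x = 8.

x = 8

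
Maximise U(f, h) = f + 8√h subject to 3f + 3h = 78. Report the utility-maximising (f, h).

f* = 10, h* = 16

MU_f = 1, MU_h = 8/(2√h).
MRS = 1 ÷ (8/(2√h)).
Tangency: set MRS = p_f/p_h = 3/3 = 1.
MRS depends only on h: 0.25·√h = 1 ⇒ √h = 1/0.25 = 4 ⇒ h* = 16.
From the budget, 3·f = 78 − 3·16 = 30, so f* = 10.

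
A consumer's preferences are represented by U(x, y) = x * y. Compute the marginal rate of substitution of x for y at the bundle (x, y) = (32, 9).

MU_x = y and MU_y = x.
MRS = MU_x/MU_y = y/x.
At (32, 9): MRS = 9/32.
That is, one extra unit of x is worth 9/32 units of y at the margin.

MRS = 9/32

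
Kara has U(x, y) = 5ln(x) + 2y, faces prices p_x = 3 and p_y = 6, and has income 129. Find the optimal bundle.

MU_x = 5/x, MU_y = 2.
MRS = 5/x ÷ 2.
Tangency: set MRS = p_x/p_y = 3/6 = 0.5.
MRS depends only on x: 2.5/x = 0.5 ⇒ x* = 2.5/0.5 = 5.
From the budget, 6·y = 129 − 3·5 = 114, so y* = 19.

x* = 5, y* = 19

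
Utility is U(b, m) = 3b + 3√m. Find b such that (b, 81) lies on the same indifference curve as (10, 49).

U(10, 49) = 51.
Set U(b, 81) = 51 and solve.
With m = 81: √81 = 9, so 3b = 51 − 3·9 = 24 and b = 8.
Check: U(8, 81) = 51.

b = 8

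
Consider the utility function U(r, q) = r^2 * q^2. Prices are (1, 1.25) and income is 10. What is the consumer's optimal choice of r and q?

r* = 5, q* = 4

MU_r = 2·r·q^2 and MU_q = 2·r^2·q.
MRS = MU_r/MU_q = q/r.
Tangency: set MRS = p_r/p_q = 1/1.25 = 0.8.
So q/r = 0.8, i.e. q = 0.8·r.
Substitute into the budget 1·r + 1.25·q = 10: 2·r = 10, so r* = 5.
Then q* = 0.8·5 = 4.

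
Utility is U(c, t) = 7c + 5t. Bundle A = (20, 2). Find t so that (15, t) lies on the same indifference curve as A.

U(20, 2) = 150.
Set U(15, t) = 150 and solve.
7·15 + 5t = 150 ⇒ 5t = 45 ⇒ t = 9.
Check: U(15, 9) = 150.

t = 9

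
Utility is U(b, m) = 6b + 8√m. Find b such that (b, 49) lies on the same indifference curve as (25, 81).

U(25, 81) = 222.
Set U(b, 49) = 222 and solve.
With m = 49: √49 = 7, so 6b = 222 − 8·7 = 166 and b = 83/3.
Check: U(83/3, 49) = 222.

b = 83/3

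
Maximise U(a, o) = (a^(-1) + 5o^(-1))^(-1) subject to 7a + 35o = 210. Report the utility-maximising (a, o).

a* = 5, o* = 5

For CES with ρ = -1, MRS = (1/5)·(o/a)^2.
Tangency: set MRS = p_a/p_o = 7/35 = 0.2.
So (o/a)^2 = 1; taking the square root, o/a = 1, i.e. o = a.
Substitute into the budget 7·a + 35·o = 210: 42·a = 210, so a* = 5 and o* = 5.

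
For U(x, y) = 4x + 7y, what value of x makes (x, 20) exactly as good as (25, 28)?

U(25, 28) = 296.
Set U(x, 20) = 296 and solve.
4x + 7·20 = 296 ⇒ 4x = 156 ⇒ x = 39.
Check: U(39, 20) = 296.

x = 39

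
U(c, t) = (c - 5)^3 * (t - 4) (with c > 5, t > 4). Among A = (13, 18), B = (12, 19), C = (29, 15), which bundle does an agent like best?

Bundle C

Evaluate utility at each bundle:
U(A) = 7168.
U(B) = 5145.
U(C) = 152064.
Highest utility is C, so C ≻ A ≻ B.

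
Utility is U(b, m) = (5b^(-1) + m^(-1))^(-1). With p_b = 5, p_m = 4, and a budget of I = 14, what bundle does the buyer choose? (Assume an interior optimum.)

b* = 2, m* = 1

For CES with ρ = -1, MRS = (5/1)·(m/b)^2.
Tangency: set MRS = p_b/p_m = 5/4 = 1.25.
So (m/b)^2 = 0.25; taking the square root, m/b = 0.5, i.e. m = 0.5·b.
Substitute into the budget 5·b + 4·m = 14: 7·b = 14, so b* = 2 and m* = 0.5·2 = 1.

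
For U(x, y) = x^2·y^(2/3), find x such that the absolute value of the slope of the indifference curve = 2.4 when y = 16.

x = 20

MU_x = 2·x·y^(2/3) and MU_y = 2/3·x^2·y^(-1/3).
MRS = MU_x/MU_y = (3)·y/x.
Substitute y = 16: MRS = 48/x. Setting 48/x = 2.4 gives x = 48/2.4 = 20.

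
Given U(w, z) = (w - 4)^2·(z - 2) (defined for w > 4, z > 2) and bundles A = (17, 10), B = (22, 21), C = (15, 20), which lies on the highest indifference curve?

Bundle B

Evaluate utility at each bundle:
U(A) = 1352.
U(B) = 6156.
U(C) = 2178.
Highest utility is B, so B ≻ C ≻ A.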